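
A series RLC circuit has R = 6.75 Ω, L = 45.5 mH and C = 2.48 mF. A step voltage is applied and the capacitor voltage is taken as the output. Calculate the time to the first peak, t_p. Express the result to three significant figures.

For a series RLC circuit (capacitor voltage as output), ω_n = 1/√(LC) = 1/√(45.5 mH · 2.48 mF) = 94.1 rad/s.
ζ = (R/2)·√(C/L) = (6.75/2)·√(2.48 mF/45.5 mH) = 0.788.
ω_d = 94.1·√(1 − 0.788²) = 58.0 rad/s. t_p = π/ω_d = 0.0542 s.

t_p ≈ 0.0542 s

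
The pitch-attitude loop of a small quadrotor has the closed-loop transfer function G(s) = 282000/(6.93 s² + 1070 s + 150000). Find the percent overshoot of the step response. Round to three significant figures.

Dividing through by 6.93: denominator becomes s² + 154.4 s + 21650.
So ω_n = √21650 = 147 rad/s and ζ = 154.4/(2·147) = 0.525.
%OS = 100 e^{−πζ/√(1−ζ²)} with ζ = 0.525 gives 14.4%.

%OS ≈ 14.4%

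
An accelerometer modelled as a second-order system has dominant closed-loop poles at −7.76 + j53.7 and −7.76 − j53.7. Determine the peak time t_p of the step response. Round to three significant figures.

t_p = π/ω_d with ω_d = 53.7 (the imaginary part), so t_p = 0.0585 s.

t_p ≈ 0.0585 s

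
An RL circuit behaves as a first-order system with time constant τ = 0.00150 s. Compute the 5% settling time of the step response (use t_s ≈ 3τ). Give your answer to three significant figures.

t_s ≈ 3τ = 0.00450 s.

t_s ≈ 0.00450 s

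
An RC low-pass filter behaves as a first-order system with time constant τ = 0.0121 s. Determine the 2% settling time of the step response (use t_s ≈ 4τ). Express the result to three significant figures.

t_s ≈ 0.0484 s

t_s ≈ 4τ = 0.0484 s.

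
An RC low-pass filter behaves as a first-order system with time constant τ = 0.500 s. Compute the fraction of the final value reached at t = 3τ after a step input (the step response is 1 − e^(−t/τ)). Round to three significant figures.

y(t)/y_∞ = 1 − e^(−t/τ) = 1 − e^(−3) = 1 − e^(−3.00) = 0.950.

y/y_∞ ≈ 0.950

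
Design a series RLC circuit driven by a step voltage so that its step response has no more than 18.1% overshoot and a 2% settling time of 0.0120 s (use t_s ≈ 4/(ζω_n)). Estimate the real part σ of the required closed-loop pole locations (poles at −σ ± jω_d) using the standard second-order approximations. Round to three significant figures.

σ ≈ 333

The settling-time spec alone fixes σ = ζω_n = 4/t_s = 4/0.0120 = 333.
(Overshoot then fixes ζ = 0.478 and hence ω_d = σ·√(1−ζ²)/ζ = 613 rad/s.)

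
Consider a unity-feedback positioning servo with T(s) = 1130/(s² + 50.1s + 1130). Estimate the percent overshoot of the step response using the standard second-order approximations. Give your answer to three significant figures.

%OS ≈ 2.99%

Matching coefficients with s² + 2ζω_n s + ω_n² gives ω_n² = 1130 ⇒ ω_n = 33.6 rad/s, and ζ = 50.1/(2ω_n) = 0.745.
%OS = 100·exp(−πζ/√(1−ζ²)) = 2.99%.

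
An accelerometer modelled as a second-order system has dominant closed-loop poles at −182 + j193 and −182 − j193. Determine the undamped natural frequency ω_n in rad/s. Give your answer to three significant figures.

ω_n ≈ 265 rad/s

With σ = 182, ω_d = 193: ω_n = √(σ²+ω_d²) = 265 rad/s, ζ = σ/ω_n = 0.686.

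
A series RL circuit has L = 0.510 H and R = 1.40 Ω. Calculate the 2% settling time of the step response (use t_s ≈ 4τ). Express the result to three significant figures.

t_s ≈ 1.46 s

τ = L/R = 0.510/1.40 = 0.364 s.
t_s ≈ 4τ = 1.46 s.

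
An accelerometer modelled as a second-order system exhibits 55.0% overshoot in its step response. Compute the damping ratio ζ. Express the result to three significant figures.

ζ ≈ 0.187

Inverting the overshoot relation: ζ = |ln 0.550|/√(π² + ln²0.550) = 0.187.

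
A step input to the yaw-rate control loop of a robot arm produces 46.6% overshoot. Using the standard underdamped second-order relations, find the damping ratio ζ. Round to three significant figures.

From %OS = 100·exp(−πζ/√(1−ζ²)), invert to get ζ = −ln(OS)/√(π² + ln²(OS)) with OS = 0.466.
−ln 0.466 = 0.7636, so ζ = 0.7636/√(π² + 0.5830) = 0.236.

ζ ≈ 0.236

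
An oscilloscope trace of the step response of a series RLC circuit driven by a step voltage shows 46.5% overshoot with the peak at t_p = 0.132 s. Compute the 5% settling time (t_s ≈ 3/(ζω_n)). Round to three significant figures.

t_s ≈ 0.517 s

From the overshoot, ζ = −ln(OS)/√(π²+ln²(OS)) = 0.237.
From t_p = π/ω_d, ω_d = π/0.132 = 23.8 rad/s, so ω_n = ω_d/√(1−ζ²) = 24.5 rad/s.
t_s ≈ 3/(ζω_n) = 3/(0.237·24.5) = 0.517 s.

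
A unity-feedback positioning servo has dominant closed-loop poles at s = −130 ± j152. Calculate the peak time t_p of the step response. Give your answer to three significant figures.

t_p ≈ 0.0207 s

t_p = π/ω_d with ω_d = 152 (the imaginary part), so t_p = 0.0207 s.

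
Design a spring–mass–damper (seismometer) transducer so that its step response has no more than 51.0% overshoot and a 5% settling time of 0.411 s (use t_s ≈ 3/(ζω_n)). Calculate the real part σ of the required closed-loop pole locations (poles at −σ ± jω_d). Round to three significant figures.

σ ≈ 7.30

The settling-time spec alone fixes σ = ζω_n = 3/t_s = 3/0.411 = 7.30.
(Overshoot then fixes ζ = 0.210 and hence ω_d = σ·√(1−ζ²)/ζ = 34.1 rad/s.)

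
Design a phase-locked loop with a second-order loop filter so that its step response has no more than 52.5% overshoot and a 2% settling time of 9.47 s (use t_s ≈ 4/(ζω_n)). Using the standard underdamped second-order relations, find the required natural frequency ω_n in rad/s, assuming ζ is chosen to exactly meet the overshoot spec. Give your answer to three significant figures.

ω_n ≈ 2.10 rad/s

ζ = −ln(OS)/√(π² + (ln OS)²). With OS = 0.525, ln OS = −0.6444 and ζ = 0.6444/3.207 = 0.201.
From t_s ≈ 4/(ζω_n): ω_n = 4/(ζ·t_s) = 4/(0.201·9.47) = 2.10 rad/s.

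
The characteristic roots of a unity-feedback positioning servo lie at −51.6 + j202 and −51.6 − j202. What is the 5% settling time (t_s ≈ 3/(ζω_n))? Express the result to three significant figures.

For poles at −σ ± jω_d, ζω_n = σ = 51.6, so t_s ≈ 3/σ = 0.0581 s.

t_s ≈ 0.0581 s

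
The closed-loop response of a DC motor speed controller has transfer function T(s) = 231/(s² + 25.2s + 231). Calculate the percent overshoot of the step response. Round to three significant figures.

%OS ≈ 0.949%

ω_n = √231 = 15.2 rad/s; ζ = 25.2/(2·15.2) = 0.829.
Overshoot: exp(−π·0.829/√(1−0.829²)) = 0.00949, i.e. 0.949%.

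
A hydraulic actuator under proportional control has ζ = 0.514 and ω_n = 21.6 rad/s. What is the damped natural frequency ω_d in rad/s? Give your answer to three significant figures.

ω_d = ω_n√(1−ζ²) = 21.6·√0.736 = 18.5 rad/s.

ω_d ≈ 18.5 rad/s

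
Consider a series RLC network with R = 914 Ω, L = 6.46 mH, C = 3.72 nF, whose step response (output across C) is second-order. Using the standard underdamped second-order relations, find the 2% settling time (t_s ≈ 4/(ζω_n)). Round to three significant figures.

t_s ≈ 0.0000565 s

For a series RLC circuit (capacitor voltage as output), ω_n = 1/√(LC) = 1/√(6.46 mH · 3.72 nF) = 204000 rad/s.
ζ = (R/2)·√(C/L) = (914/2)·√(3.72 nF/6.46 mH) = 0.347.
t_s ≈ 4/(ζω_n) = 0.0000565 s.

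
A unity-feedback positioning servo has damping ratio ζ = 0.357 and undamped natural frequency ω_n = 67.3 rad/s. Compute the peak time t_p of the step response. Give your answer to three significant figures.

The damped frequency is ω_d = ω_n√(1−ζ²) = 67.3·√(1−0.127) = 62.9 rad/s.
Peak time t_p = π/ω_d = π/62.9 = 0.0500 s.

t_p ≈ 0.0500 s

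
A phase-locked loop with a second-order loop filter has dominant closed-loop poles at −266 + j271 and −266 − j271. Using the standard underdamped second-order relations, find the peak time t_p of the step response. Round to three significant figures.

t_p ≈ 0.0116 s

t_p = π/ω_d with ω_d = 271 (the imaginary part), so t_p = 0.0116 s.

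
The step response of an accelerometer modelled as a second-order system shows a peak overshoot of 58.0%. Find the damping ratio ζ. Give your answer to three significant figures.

ζ ≈ 0.171

ζ = −ln(OS)/√(π² + (ln OS)²). With OS = 0.580, ln OS = −0.5447 and ζ = 0.5447/3.188 = 0.171.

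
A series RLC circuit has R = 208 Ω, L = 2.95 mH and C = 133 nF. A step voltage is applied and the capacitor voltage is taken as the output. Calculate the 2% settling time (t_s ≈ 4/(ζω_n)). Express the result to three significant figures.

For a series RLC circuit (capacitor voltage as output), ω_n = 1/√(LC) = 1/√(2.95 mH · 133 nF) = 50500 rad/s.
ζ = (R/2)·√(C/L) = (208/2)·√(133 nF/2.95 mH) = 0.698.
t_s ≈ 4/(ζω_n) = 0.000113 s.

t_s ≈ 0.000113 s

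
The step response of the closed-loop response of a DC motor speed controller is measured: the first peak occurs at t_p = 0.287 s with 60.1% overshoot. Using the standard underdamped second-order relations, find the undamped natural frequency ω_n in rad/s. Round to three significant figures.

ζ from %OS: ζ = |ln 0.601|/√(π²+ln²0.601) = 0.160.
From t_p = π/ω_d, ω_d = π/0.287 = 10.9 rad/s, so ω_n = ω_d/√(1−ζ²) = 11.1 rad/s.

ω_n ≈ 11.1 rad/s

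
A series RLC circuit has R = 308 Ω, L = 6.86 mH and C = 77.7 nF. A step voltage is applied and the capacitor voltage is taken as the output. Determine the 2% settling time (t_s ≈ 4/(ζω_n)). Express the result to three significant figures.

For a series RLC circuit (capacitor voltage as output), ω_n = 1/√(LC) = 1/√(6.86 mH · 77.7 nF) = 43300 rad/s.
ζ = (R/2)·√(C/L) = (308/2)·√(77.7 nF/6.86 mH) = 0.518.
t_s ≈ 4/(ζω_n) = 0.000178 s.

t_s ≈ 0.000178 s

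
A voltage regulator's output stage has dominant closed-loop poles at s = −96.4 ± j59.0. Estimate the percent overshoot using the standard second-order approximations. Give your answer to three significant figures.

%OS ≈ 0.590%

|pole| = ω_n = √(96.4² + 59.0²) = 113 rad/s; ζ = cos θ = σ/ω_n = 0.853.
%OS = 100 e^{−πζ/√(1−ζ²)} with ζ = 0.853 gives 0.590%.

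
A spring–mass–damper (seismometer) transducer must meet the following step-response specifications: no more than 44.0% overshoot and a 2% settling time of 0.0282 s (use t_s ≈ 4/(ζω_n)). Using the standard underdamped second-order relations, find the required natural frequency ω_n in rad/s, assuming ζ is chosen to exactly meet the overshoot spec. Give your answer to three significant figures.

Inverting the overshoot relation: ζ = |ln 0.440|/√(π² + ln²0.440) = 0.253.
From t_s ≈ 4/(ζω_n): ω_n = 4/(ζ·t_s) = 4/(0.253·0.0282) = 561 rad/s.

ω_n ≈ 561 rad/s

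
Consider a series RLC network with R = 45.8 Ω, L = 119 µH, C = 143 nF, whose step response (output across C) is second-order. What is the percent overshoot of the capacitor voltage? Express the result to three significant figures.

%OS ≈ 1.66%

For a series RLC circuit (capacitor voltage as output), ω_n = 1/√(LC) = 1/√(119 µH · 143 nF) = 242000 rad/s.
ζ = (R/2)·√(C/L) = (45.8/2)·√(143 nF/119 µH) = 0.794.
%OS = 100 e^{−πζ/√(1−ζ²)} with ζ = 0.794 gives 1.66%.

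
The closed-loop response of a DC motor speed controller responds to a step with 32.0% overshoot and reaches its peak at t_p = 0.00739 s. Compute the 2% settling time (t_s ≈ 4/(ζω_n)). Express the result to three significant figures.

t_s ≈ 0.0259 s

The overshoot fixes ζ = −ln(OS)/√(π²+ln²(OS)) = 0.341.
From t_p = π/ω_d, ω_d = π/0.00739 = 425 rad/s, so ω_n = ω_d/√(1−ζ²) = 452 rad/s.
t_s ≈ 4/(ζω_n) = 4/(0.341·452) = 0.0259 s.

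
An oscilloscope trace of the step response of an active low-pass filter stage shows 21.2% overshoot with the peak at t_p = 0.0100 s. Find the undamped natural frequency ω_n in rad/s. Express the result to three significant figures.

ω_n ≈ 350 rad/s

From the overshoot, ζ = −ln(OS)/√(π²+ln²(OS)) = 0.443.
From t_p = π/ω_d, ω_d = π/0.0100 = 314 rad/s, so ω_n = ω_d/√(1−ζ²) = 350 rad/s.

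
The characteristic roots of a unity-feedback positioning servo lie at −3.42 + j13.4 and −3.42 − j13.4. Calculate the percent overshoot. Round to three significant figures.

With σ = 3.42, ω_d = 13.4: ω_n = √(σ²+ω_d²) = 13.8 rad/s, ζ = σ/ω_n = 0.247.
%OS = 100 e^{−πζ/√(1−ζ²)} with ζ = 0.247 gives 44.9%.

%OS ≈ 44.9%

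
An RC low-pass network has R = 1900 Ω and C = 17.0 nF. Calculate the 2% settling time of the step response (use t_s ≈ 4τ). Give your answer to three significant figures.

τ = RC = 1900 × 17.0 nF = 0.0000323 s.
t_s ≈ 4τ = 0.000129 s.

t_s ≈ 0.000129 s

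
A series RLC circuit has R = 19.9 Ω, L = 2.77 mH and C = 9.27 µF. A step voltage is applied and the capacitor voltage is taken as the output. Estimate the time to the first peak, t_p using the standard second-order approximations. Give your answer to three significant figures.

For a series RLC circuit (capacitor voltage as output), ω_n = 1/√(LC) = 1/√(2.77 mH · 9.27 µF) = 6240 rad/s.
ζ = (R/2)·√(C/L) = (19.9/2)·√(9.27 µF/2.77 mH) = 0.576.
The damped frequency ω_d = ω_n√(1−ζ²) = 5100 rad/s. t_p = π/ω_d = 0.000616 s.

t_p ≈ 0.000616 s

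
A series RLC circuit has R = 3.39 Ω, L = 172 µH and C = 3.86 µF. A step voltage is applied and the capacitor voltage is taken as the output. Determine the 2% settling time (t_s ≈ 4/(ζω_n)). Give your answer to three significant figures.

t_s ≈ 0.000406 s

For a series RLC circuit (capacitor voltage as output), ω_n = 1/√(LC) = 1/√(172 µH · 3.86 µF) = 38800 rad/s.
ζ = (R/2)·√(C/L) = (3.39/2)·√(3.86 µF/172 µH) = 0.254.
t_s ≈ 4/(ζω_n) = 0.000406 s.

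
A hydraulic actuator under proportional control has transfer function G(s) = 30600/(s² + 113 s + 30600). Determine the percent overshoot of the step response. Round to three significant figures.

ω_n = √30600 = 175 rad/s; ζ = 113/(2·175) = 0.323.
%OS = 100·exp(−πζ/√(1−ζ²)) = 34.2%.

%OS ≈ 34.2%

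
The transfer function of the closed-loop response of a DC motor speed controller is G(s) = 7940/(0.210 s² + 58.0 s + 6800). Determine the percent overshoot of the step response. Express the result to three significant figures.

Dividing through by 0.210: denominator becomes s² + 276.2 s + 32380.
So ω_n = √32380 = 180 rad/s and ζ = 276.2/(2·180) = 0.767.
Overshoot: exp(−π·0.767/√(1−0.767²)) = 0.0233, i.e. 2.33%.

%OS ≈ 2.33%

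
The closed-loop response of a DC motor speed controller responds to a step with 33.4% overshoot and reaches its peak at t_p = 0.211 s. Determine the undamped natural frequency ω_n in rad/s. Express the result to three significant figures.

ω_n ≈ 15.8 rad/s

From the overshoot, ζ = −ln(OS)/√(π²+ln²(OS)) = 0.330.
t_p = π/ω_d ⇒ ω_d = 14.9 rad/s; then ω_n = ω_d/√(1−ζ²) = 15.8 rad/s.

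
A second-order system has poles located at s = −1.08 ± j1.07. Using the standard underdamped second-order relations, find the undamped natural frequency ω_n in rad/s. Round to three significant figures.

ω_n ≈ 1.52 rad/s

The poles are at −σ ± jω_d with σ = 1.08 and ω_d = 1.07, so ω_n = √(σ²+ω_d²) = 1.52 rad/s and ζ = σ/ω_n = 0.710.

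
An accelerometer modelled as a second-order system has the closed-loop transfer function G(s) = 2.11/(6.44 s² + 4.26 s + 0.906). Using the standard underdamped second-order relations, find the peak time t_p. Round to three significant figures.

t_p ≈ 17.8 s

Dividing through by 6.44: denominator becomes s² + 0.6615 s + 0.1407.
So ω_n = √0.1407 = 0.375 rad/s and ζ = 0.6615/(2·0.375) = 0.882.
The damped frequency ω_d = ω_n√(1−ζ²) = 0.177 rad/s. t_p = π/ω_d = 17.8 s.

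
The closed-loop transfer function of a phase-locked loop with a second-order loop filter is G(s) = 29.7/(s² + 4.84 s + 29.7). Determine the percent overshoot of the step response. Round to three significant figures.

ω_n = √29.7 = 5.45 rad/s; ζ = 4.84/(2·5.45) = 0.444.
Overshoot: exp(−π·0.444/√(1−0.444²)) = 0.211, i.e. 21.1%.

%OS ≈ 21.1%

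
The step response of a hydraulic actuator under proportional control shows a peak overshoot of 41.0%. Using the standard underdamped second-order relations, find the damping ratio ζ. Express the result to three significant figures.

ζ ≈ 0.273

From %OS = 100·exp(−πζ/√(1−ζ²)), invert to get ζ = −ln(OS)/√(π² + ln²(OS)) with OS = 0.410.
−ln 0.410 = 0.8916, so ζ = 0.8916/√(π² + 0.7949) = 0.273.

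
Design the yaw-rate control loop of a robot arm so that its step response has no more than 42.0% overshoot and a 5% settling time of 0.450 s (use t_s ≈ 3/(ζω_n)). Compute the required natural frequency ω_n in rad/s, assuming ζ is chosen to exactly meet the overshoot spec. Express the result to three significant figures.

From %OS = 100·exp(−πζ/√(1−ζ²)), invert to get ζ = −ln(OS)/√(π² + ln²(OS)) with OS = 0.420.
−ln 0.420 = 0.8675, so ζ = 0.8675/√(π² + 0.7526) = 0.266.
From t_s ≈ 3/(ζω_n): ω_n = 3/(ζ·t_s) = 3/(0.266·0.450) = 25.0 rad/s.

ω_n ≈ 25.0 rad/s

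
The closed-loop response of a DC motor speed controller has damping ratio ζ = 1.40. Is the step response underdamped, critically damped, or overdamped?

Since ζ = 1.40 > 1, the system is overdamped.

overdamped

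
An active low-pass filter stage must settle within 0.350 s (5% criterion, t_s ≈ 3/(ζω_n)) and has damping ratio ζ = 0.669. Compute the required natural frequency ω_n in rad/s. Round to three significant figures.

ω_n ≈ 12.8 rad/s

Rearranging t_s ≈ 3/(ζω_n) gives ω_n = 3/(ζ·t_s) = 3/(0.669 × 0.350) = 12.8 rad/s.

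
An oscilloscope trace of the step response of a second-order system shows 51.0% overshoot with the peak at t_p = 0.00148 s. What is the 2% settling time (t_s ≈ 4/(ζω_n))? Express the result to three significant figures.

The overshoot fixes ζ = −ln(OS)/√(π²+ln²(OS)) = 0.210.
From t_p = π/ω_d, ω_d = π/0.00148 = 2120 rad/s, so ω_n = ω_d/√(1−ζ²) = 2170 rad/s.
t_s ≈ 4/(ζω_n) = 4/(0.210·2170) = 0.00879 s.

t_s ≈ 0.00879 s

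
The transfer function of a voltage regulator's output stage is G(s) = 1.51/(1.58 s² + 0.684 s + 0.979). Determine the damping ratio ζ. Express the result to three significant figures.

ζ ≈ 0.275

Dividing through by 1.58: denominator becomes s² + 0.4329 s + 0.6196.
So ω_n = √0.6196 = 0.787 rad/s and ζ = 0.4329/(2·0.787) = 0.275.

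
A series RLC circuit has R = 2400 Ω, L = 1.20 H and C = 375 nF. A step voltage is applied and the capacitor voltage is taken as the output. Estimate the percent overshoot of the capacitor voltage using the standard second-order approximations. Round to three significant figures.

%OS ≈ 5.83%

For a series RLC circuit (capacitor voltage as output), ω_n = 1/√(LC) = 1/√(1.20 H · 375 nF) = 1490 rad/s.
ζ = (R/2)·√(C/L) = (2400/2)·√(375 nF/1.20 H) = 0.671.
%OS = 100·exp(−πζ/√(1−ζ²)) = 5.83%.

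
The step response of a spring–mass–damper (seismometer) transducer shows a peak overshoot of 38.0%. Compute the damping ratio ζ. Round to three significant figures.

Inverting the overshoot relation: ζ = |ln 0.380|/√(π² + ln²0.380) = 0.294.

ζ ≈ 0.294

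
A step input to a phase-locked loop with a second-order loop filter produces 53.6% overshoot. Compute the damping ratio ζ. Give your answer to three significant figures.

From %OS = 100·exp(−πζ/√(1−ζ²)), invert to get ζ = −ln(OS)/√(π² + ln²(OS)) with OS = 0.536.
−ln 0.536 = 0.6236, so ζ = 0.6236/√(π² + 0.3889) = 0.195.

ζ ≈ 0.195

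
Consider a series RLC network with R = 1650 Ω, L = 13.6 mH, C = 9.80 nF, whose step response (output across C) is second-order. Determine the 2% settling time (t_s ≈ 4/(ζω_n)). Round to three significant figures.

For a series RLC circuit (capacitor voltage as output), ω_n = 1/√(LC) = 1/√(13.6 mH · 9.80 nF) = 86600 rad/s.
ζ = (R/2)·√(C/L) = (1650/2)·√(9.80 nF/13.6 mH) = 0.700.
t_s ≈ 4/(ζω_n) = 0.0000659 s.

t_s ≈ 0.0000659 s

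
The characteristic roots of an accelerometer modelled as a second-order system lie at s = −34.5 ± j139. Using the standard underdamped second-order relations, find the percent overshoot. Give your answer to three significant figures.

|pole| = ω_n = √(34.5² + 139²) = 143 rad/s; ζ = cos θ = σ/ω_n = 0.241.
%OS = 100 e^{−πζ/√(1−ζ²)} with ζ = 0.241 gives 45.9%.

%OS ≈ 45.9%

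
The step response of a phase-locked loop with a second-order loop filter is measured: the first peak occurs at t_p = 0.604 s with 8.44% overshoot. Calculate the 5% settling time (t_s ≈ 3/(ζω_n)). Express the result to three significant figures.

t_s ≈ 0.733 s

From the overshoot, ζ = −ln(OS)/√(π²+ln²(OS)) = 0.618.
t_p = π/ω_d ⇒ ω_d = 5.20 rad/s; then ω_n = ω_d/√(1−ζ²) = 6.62 rad/s.
t_s ≈ 3/(ζω_n) = 3/(0.618·6.62) = 0.733 s.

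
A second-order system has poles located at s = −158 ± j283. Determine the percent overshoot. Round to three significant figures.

With σ = 158, ω_d = 283: ω_n = √(σ²+ω_d²) = 324 rad/s, ζ = σ/ω_n = 0.487.
%OS = 100·exp(−πζ/√(1−ζ²)) = 17.3%.

%OS ≈ 17.3%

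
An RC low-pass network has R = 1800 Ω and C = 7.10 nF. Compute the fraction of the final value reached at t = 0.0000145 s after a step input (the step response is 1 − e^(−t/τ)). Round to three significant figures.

y/y_∞ ≈ 0.678

τ = RC = 1800 × 7.10 nF = 0.0000128 s.
y(t)/y_∞ = 1 − e^(−t/τ) = 1 − e^(−0.0000145/0.0000128) = 1 − e^(−1.13) = 0.678.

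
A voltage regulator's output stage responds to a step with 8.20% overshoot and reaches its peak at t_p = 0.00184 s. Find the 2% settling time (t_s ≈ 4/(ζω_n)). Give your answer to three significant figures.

t_s ≈ 0.00294 s

ζ from %OS: ζ = |ln 0.0820|/√(π²+ln²0.0820) = 0.623.
t_p = π/ω_d ⇒ ω_d = 1710 rad/s; then ω_n = ω_d/√(1−ζ²) = 2180 rad/s.
t_s ≈ 4/(ζω_n) = 4/(0.623·2180) = 0.00294 s.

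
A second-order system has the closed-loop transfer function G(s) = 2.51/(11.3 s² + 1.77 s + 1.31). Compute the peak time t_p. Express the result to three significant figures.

Dividing through by 11.3: denominator becomes s² + 0.1566 s + 0.1159.
So ω_n = √0.1159 = 0.340 rad/s and ζ = 0.1566/(2·0.340) = 0.230.
ω_d = 0.340·√(1 − 0.230²) = 0.331 rad/s. t_p = π/ω_d = 9.48 s.

t_p ≈ 9.48 s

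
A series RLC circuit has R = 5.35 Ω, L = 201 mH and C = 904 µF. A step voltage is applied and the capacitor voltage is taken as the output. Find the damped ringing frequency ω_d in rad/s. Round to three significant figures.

ω_d ≈ 73.0 rad/s

For a series RLC circuit (capacitor voltage as output), ω_n = 1/√(LC) = 1/√(201 mH · 904 µF) = 74.2 rad/s.
ζ = (R/2)·√(C/L) = (5.35/2)·√(904 µF/201 mH) = 0.179.
ω_d = 74.2·√(1 − 0.179²) = 73.0 rad/s.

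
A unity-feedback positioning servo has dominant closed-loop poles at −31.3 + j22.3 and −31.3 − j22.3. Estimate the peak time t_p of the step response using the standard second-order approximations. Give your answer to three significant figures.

t_p ≈ 0.141 s

t_p = π/ω_d with ω_d = 22.3 (the imaginary part), so t_p = 0.141 s.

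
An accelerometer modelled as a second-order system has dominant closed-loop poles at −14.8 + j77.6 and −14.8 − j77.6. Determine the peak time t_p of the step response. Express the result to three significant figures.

t_p = π/ω_d with ω_d = 77.6 (the imaginary part), so t_p = 0.0405 s.

t_p ≈ 0.0405 s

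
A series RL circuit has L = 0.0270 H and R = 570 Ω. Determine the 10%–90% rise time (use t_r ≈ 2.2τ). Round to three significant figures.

τ = L/R = 0.0270/570 = 0.0000474 s.
t_r ≈ 2.2τ = 0.000104 s.

t_r ≈ 0.000104 s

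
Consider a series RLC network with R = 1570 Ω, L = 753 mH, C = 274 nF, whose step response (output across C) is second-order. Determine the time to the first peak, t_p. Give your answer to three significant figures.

t_p ≈ 0.00162 s

For a series RLC circuit (capacitor voltage as output), ω_n = 1/√(LC) = 1/√(753 mH · 274 nF) = 2200 rad/s.
ζ = (R/2)·√(C/L) = (1570/2)·√(274 nF/753 mH) = 0.474.
The damped frequency ω_d = ω_n√(1−ζ²) = 1940 rad/s. t_p = π/ω_d = 0.00162 s.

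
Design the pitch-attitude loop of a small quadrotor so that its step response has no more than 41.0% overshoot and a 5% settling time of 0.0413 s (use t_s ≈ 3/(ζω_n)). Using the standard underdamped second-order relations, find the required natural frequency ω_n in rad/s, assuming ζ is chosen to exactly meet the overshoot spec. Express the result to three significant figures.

ω_n ≈ 266 rad/s

ζ = −ln(OS)/√(π² + (ln OS)²). With OS = 0.410, ln OS = −0.8916 and ζ = 0.8916/3.266 = 0.273.
Then ω_n = 3/(ζ t_s) = 3/(0.273 × 0.0413) = 266 rad/s.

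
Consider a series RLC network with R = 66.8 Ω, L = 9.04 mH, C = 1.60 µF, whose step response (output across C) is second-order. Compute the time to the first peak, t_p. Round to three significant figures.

t_p ≈ 0.000422 s

For a series RLC circuit (capacitor voltage as output), ω_n = 1/√(LC) = 1/√(9.04 mH · 1.60 µF) = 8310 rad/s.
ζ = (R/2)·√(C/L) = (66.8/2)·√(1.60 µF/9.04 mH) = 0.444.
ω_d = ω_n√(1−ζ²) = 7450 rad/s. t_p = π/ω_d = 0.000422 s.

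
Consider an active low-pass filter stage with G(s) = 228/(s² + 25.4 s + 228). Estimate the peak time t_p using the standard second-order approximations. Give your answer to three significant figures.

ω_n = √228 = 15.1 rad/s; ζ = 25.4/(2·15.1) = 0.841.
ω_d = 15.1·√(1 − 0.841²) = 8.17 rad/s. Then t_p = π/ω_d = 0.385 s.

t_p ≈ 0.385 s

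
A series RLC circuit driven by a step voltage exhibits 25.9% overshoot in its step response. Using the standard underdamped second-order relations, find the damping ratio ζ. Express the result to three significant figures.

Inverting the overshoot relation: ζ = |ln 0.259|/√(π² + ln²0.259) = 0.395.

ζ ≈ 0.395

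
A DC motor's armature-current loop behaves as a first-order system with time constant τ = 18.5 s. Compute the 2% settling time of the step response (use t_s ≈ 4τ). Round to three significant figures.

t_s ≈ 74.0 s

t_s ≈ 4τ = 74.0 s.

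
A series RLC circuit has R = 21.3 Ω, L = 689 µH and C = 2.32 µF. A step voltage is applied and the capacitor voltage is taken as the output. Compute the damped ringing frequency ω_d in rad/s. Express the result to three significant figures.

For a series RLC circuit (capacitor voltage as output), ω_n = 1/√(LC) = 1/√(689 µH · 2.32 µF) = 25000 rad/s.
ζ = (R/2)·√(C/L) = (21.3/2)·√(2.32 µF/689 µH) = 0.618.
The damped frequency ω_d = ω_n√(1−ζ²) = 19700 rad/s.

ω_d ≈ 19700 rad/s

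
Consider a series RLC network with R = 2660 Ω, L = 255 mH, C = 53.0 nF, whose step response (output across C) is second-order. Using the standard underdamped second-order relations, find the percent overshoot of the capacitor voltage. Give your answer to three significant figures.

%OS ≈ 9.11%

For a series RLC circuit (capacitor voltage as output), ω_n = 1/√(LC) = 1/√(255 mH · 53.0 nF) = 8600 rad/s.
ζ = (R/2)·√(C/L) = (2660/2)·√(53.0 nF/255 mH) = 0.606.
%OS = 100 e^{−πζ/√(1−ζ²)} with ζ = 0.606 gives 9.11%.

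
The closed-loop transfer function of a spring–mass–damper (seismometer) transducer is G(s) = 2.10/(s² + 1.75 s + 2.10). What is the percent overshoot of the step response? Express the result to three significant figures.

Comparing the denominator to s² + 2ζω_n s + ω_n²: ω_n = √2.10 = 1.45 rad/s, and 2ζω_n = 1.75 so ζ = 1.75/(2·1.45) = 0.604.
Overshoot: exp(−π·0.604/√(1−0.604²)) = 0.0926, i.e. 9.26%.

%OS ≈ 9.26%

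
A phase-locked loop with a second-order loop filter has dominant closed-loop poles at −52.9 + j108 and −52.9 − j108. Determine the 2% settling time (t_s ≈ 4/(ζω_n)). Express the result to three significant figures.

t_s ≈ 0.0756 s

For poles at −σ ± jω_d, ζω_n = σ = 52.9, so t_s ≈ 4/σ = 0.0756 s.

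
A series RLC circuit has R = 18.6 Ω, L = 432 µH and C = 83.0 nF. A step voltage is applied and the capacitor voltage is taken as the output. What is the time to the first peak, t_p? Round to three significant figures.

For a series RLC circuit (capacitor voltage as output), ω_n = 1/√(LC) = 1/√(432 µH · 83.0 nF) = 167000 rad/s.
ζ = (R/2)·√(C/L) = (18.6/2)·√(83.0 nF/432 µH) = 0.129.
ω_d = 167000·√(1 − 0.129²) = 166000 rad/s. t_p = π/ω_d = 0.0000190 s.

t_p ≈ 0.0000190 s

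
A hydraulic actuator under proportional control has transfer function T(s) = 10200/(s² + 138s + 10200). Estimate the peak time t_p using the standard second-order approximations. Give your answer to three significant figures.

t_p ≈ 0.0426 s

Comparing the denominator to s² + 2ζω_n s + ω_n²: ω_n = √10200 = 101 rad/s, and 2ζω_n = 138 so ζ = 138/(2·101) = 0.683.
The damped frequency ω_d = ω_n√(1−ζ²) = 73.7 rad/s. Then t_p = π/ω_d = 0.0426 s.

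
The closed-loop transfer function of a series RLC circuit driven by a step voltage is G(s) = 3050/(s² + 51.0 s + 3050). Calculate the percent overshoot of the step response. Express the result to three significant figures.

%OS ≈ 19.5%

Matching coefficients with s² + 2ζω_n s + ω_n² gives ω_n² = 3050 ⇒ ω_n = 55.2 rad/s, and ζ = 51.0/(2ω_n) = 0.462.
Overshoot: exp(−π·0.462/√(1−0.462²)) = 0.195, i.e. 19.5%.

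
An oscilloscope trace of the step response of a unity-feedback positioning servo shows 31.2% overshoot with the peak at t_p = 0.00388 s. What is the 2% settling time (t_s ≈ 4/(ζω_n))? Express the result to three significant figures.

The overshoot fixes ζ = −ln(OS)/√(π²+ln²(OS)) = 0.348.
From t_p = π/ω_d, ω_d = π/0.00388 = 810 rad/s, so ω_n = ω_d/√(1−ζ²) = 864 rad/s.
t_s ≈ 4/(ζω_n) = 4/(0.348·864) = 0.0133 s.

t_s ≈ 0.0133 s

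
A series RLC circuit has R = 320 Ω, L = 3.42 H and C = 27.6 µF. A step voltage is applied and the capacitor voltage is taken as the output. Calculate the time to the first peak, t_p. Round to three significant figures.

t_p ≈ 0.0343 s

For a series RLC circuit (capacitor voltage as output), ω_n = 1/√(LC) = 1/√(3.42 H · 27.6 µF) = 103 rad/s.
ζ = (R/2)·√(C/L) = (320/2)·√(27.6 µF/3.42 H) = 0.455.
ω_d = ω_n√(1−ζ²) = 91.7 rad/s. t_p = π/ω_d = 0.0343 s.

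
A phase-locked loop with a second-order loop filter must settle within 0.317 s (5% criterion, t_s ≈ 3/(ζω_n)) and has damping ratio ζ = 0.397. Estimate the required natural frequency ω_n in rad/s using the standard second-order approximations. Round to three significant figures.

Rearranging t_s ≈ 3/(ζω_n) gives ω_n = 3/(ζ·t_s) = 3/(0.397 × 0.317) = 23.8 rad/s.

ω_n ≈ 23.8 rad/s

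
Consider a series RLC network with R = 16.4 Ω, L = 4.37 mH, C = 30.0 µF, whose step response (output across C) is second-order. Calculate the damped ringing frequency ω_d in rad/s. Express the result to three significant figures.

ω_d ≈ 2030 rad/s

For a series RLC circuit (capacitor voltage as output), ω_n = 1/√(LC) = 1/√(4.37 mH · 30.0 µF) = 2760 rad/s.
ζ = (R/2)·√(C/L) = (16.4/2)·√(30.0 µF/4.37 mH) = 0.679.
ω_d = 2760·√(1 − 0.679²) = 2030 rad/s.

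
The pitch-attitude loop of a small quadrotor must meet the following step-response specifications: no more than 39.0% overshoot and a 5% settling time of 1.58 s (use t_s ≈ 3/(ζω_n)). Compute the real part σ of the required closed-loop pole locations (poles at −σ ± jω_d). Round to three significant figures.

The settling-time spec alone fixes σ = ζω_n = 3/t_s = 3/1.58 = 1.90.
(Overshoot then fixes ζ = 0.287 and hence ω_d = σ·√(1−ζ²)/ζ = 6.33 rad/s.)

σ ≈ 1.90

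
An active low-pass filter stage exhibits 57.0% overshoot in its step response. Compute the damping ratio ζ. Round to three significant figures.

ζ ≈ 0.176

ζ = −ln(OS)/√(π² + (ln OS)²). With OS = 0.570, ln OS = −0.5621 and ζ = 0.5621/3.191 = 0.176.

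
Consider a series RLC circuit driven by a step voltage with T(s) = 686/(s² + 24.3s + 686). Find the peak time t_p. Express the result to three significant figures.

Matching coefficients with s² + 2ζω_n s + ω_n² gives ω_n² = 686 ⇒ ω_n = 26.2 rad/s, and ζ = 24.3/(2ω_n) = 0.464.
ω_d = ω_n√(1−ζ²) = 23.2 rad/s. Then t_p = π/ω_d = 0.135 s.

t_p ≈ 0.135 s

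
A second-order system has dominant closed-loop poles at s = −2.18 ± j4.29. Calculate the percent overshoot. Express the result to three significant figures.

%OS ≈ 20.3%

The poles are at −σ ± jω_d with σ = 2.18 and ω_d = 4.29, so ω_n = √(σ²+ω_d²) = 4.81 rad/s and ζ = σ/ω_n = 0.453.
%OS = 100·exp(−πζ/√(1−ζ²)) = 20.3%.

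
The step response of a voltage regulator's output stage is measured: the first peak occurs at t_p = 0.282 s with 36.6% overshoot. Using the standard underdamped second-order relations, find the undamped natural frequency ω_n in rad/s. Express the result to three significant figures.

The overshoot fixes ζ = −ln(OS)/√(π²+ln²(OS)) = 0.305.
From t_p = π/ω_d, ω_d = π/0.282 = 11.1 rad/s, so ω_n = ω_d/√(1−ζ²) = 11.7 rad/s.

ω_n ≈ 11.7 rad/s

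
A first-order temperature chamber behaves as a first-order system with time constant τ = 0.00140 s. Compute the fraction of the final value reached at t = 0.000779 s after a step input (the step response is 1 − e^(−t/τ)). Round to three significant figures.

y/y_∞ ≈ 0.427

y(t)/y_∞ = 1 − e^(−t/τ) = 1 − e^(−0.000779/0.00140) = 1 − e^(−0.556) = 0.427.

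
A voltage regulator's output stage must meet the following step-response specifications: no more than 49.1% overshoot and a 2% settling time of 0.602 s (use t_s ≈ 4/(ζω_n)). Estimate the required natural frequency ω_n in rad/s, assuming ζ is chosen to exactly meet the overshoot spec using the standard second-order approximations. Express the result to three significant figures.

From %OS = 100·exp(−πζ/√(1−ζ²)), invert to get ζ = −ln(OS)/√(π² + ln²(OS)) with OS = 0.491.
−ln 0.491 = 0.7113, so ζ = 0.7113/√(π² + 0.5060) = 0.221.
From t_s ≈ 4/(ζω_n): ω_n = 4/(ζ·t_s) = 4/(0.221·0.602) = 30.1 rad/s.

ω_n ≈ 30.1 rad/s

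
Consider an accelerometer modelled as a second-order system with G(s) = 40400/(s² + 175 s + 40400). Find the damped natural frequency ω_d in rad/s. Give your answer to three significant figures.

Matching coefficients with s² + 2ζω_n s + ω_n² gives ω_n² = 40400 ⇒ ω_n = 201 rad/s, and ζ = 175/(2ω_n) = 0.435.
ω_d = 201·√(1 − 0.435²) = 181 rad/s.

ω_d ≈ 181 rad/s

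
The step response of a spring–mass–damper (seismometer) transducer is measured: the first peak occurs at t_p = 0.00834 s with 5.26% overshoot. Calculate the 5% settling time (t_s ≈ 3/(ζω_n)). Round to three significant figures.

t_s ≈ 0.00850 s

The overshoot fixes ζ = −ln(OS)/√(π²+ln²(OS)) = 0.684.
t_p = π/ω_d ⇒ ω_d = 377 rad/s; then ω_n = ω_d/√(1−ζ²) = 516 rad/s.
t_s ≈ 3/(ζω_n) = 3/(0.684·516) = 0.00850 s.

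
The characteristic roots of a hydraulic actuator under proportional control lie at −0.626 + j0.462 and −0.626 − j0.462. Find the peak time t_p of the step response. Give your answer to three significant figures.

t_p ≈ 6.80 s

t_p = π/ω_d with ω_d = 0.462 (the imaginary part), so t_p = 6.80 s.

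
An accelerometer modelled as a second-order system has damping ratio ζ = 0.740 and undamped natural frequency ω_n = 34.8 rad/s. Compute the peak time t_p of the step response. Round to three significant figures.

The damped frequency is ω_d = ω_n√(1−ζ²) = 34.8·√(1−0.548) = 23.4 rad/s.
Peak time t_p = π/ω_d = π/23.4 = 0.134 s.

t_p ≈ 0.134 s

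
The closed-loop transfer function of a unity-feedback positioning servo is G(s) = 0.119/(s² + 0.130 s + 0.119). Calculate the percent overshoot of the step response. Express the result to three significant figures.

Matching coefficients with s² + 2ζω_n s + ω_n² gives ω_n² = 0.119 ⇒ ω_n = 0.345 rad/s, and ζ = 0.130/(2ω_n) = 0.188.
Overshoot: exp(−π·0.188/√(1−0.188²)) = 0.547, i.e. 54.7%.

%OS ≈ 54.7%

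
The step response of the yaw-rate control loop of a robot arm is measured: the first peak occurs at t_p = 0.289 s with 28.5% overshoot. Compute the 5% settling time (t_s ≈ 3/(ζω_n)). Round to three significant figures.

The overshoot fixes ζ = −ln(OS)/√(π²+ln²(OS)) = 0.371.
From t_p = π/ω_d, ω_d = π/0.289 = 10.9 rad/s, so ω_n = ω_d/√(1−ζ²) = 11.7 rad/s.
t_s ≈ 3/(ζω_n) = 3/(0.371·11.7) = 0.691 s.

t_s ≈ 0.691 s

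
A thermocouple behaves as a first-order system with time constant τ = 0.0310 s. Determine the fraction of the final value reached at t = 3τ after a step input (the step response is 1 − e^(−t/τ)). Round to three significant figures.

y(t)/y_∞ = 1 − e^(−t/τ) = 1 − e^(−3) = 1 − e^(−3.00) = 0.950.

y/y_∞ ≈ 0.950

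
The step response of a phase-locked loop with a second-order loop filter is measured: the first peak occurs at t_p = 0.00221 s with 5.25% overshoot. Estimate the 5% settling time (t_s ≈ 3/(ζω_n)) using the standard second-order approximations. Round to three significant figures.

The overshoot fixes ζ = −ln(OS)/√(π²+ln²(OS)) = 0.684.
From t_p = π/ω_d, ω_d = π/0.00221 = 1420 rad/s, so ω_n = ω_d/√(1−ζ²) = 1950 rad/s.
t_s ≈ 3/(ζω_n) = 3/(0.684·1950) = 0.00225 s.

t_s ≈ 0.00225 s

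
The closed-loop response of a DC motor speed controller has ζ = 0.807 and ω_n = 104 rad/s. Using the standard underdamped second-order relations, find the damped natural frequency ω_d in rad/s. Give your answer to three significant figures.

ω_d ≈ 61.4 rad/s

ω_d = ω_n√(1−ζ²) = 104·√0.349 = 61.4 rad/s.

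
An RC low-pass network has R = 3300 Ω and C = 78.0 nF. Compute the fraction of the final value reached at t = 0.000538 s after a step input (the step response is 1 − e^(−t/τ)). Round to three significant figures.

y/y_∞ ≈ 0.876

τ = RC = 3300 × 78.0 nF = 0.000257 s.
y(t)/y_∞ = 1 − e^(−t/τ) = 1 − e^(−0.000538/0.000257) = 1 − e^(−2.09) = 0.876.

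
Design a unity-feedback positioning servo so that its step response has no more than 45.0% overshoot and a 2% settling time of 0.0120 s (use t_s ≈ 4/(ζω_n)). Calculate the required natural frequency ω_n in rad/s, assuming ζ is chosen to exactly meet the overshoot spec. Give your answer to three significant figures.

ω_n ≈ 1350 rad/s

Inverting the overshoot relation: ζ = |ln 0.450|/√(π² + ln²0.450) = 0.246.
Then ω_n = 4/(ζ t_s) = 4/(0.246 × 0.0120) = 1350 rad/s.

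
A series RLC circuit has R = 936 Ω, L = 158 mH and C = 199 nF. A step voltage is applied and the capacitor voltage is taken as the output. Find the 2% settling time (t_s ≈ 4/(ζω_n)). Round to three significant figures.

t_s ≈ 0.00135 s

For a series RLC circuit (capacitor voltage as output), ω_n = 1/√(LC) = 1/√(158 mH · 199 nF) = 5640 rad/s.
ζ = (R/2)·√(C/L) = (936/2)·√(199 nF/158 mH) = 0.525.
t_s ≈ 4/(ζω_n) = 0.00135 s.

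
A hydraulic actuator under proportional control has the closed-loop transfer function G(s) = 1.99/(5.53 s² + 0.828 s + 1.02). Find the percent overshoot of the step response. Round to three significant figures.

%OS ≈ 57.3%

Dividing through by 5.53: denominator becomes s² + 0.1497 s + 0.1844.
So ω_n = √0.1844 = 0.429 rad/s and ζ = 0.1497/(2·0.429) = 0.174.
%OS = 100·exp(−πζ/√(1−ζ²)) = 57.3%.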